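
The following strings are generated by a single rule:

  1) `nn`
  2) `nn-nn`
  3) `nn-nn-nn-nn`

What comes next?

Each string is two copies of the previous one joined by '-'.
Doubling nn-nn-nn-nn with '-' between the halves:

nn-nn-nn-nn-nn-nn-nn-nn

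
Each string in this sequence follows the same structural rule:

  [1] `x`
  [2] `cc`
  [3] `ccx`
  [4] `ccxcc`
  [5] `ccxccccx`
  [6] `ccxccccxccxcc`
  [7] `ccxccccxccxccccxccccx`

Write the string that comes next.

ccxccccxccxccccxccccxccxccccxccxcc

This is a Fibonacci-style word recurrence s(k) = s(k−1)·s(k−2): e.g. cc·x = ccx.
The next term joins ccxccccxccxccccxccccx and ccxccccxccxcc.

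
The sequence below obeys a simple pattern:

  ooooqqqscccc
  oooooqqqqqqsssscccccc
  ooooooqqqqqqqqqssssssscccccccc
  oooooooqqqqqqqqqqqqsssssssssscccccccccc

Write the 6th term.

oooooooooqqqqqqqqqqqqqqqqqqsssssssssssssssscccccccccccccc

Reading off run lengths: o runs 4, 5, 6, 7; q runs 3, 6, 9, 12; s runs 1, 4, 7, 10; c runs 4, 6, 8, 10 — each is linear in n (n = 1, 2, …).
At n = 6 the blocks have lengths 9, 18, 16, 14.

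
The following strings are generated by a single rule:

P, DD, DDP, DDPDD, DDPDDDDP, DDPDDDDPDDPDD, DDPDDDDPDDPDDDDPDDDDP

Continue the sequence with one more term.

DDPDDDDPDDPDDDDPDDDDPDDPDDDDPDDPDD

From term 3 onward, concatenate the last term with the second-to-last: DD·P = DDP, DDP·DD = DDPDD, …
So term 8 is DDPDDDDPDDPDDDDPDDDDP·DDPDDDDPDDPDD.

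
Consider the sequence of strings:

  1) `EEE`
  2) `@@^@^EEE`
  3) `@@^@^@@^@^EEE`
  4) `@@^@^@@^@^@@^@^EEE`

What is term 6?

@@^@^@@^@^@@^@^@@^@^@@^@^EEE

Every step adds @@^@^ at the front: s(k+1) = @@^@^·s(k).
From @@^@^@@^@^@@^@^EEE, 2 further steps: @@^@^@@^@^@@^@^EEE → @@^@^@@^@^@@^@^@@^@^EEE → (answer).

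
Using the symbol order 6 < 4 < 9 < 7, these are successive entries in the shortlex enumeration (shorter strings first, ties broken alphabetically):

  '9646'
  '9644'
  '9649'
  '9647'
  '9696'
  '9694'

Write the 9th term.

9676

Continuing the enumeration 3 steps past 9694: 9694 → 9699 → 9697 → (answer).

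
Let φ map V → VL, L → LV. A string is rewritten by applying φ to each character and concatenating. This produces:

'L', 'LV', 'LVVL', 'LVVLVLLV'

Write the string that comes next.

Apply φ to LVVLVLLV symbol by symbol: L→LV, V→VL, V→VL, L→LV, V→VL, L→LV, L→LV, V→VL; joined: LV VL VL LV VL LV LV VL.

LVVLVLLVVLLVLVVL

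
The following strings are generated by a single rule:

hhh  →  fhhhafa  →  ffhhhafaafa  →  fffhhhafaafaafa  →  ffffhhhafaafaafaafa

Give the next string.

fffffhhhafaafaafaafaafa

Every step adds f to the front and afa to the end of the previous string.
One more step from ffffhhhafaafaafaafa gives the answer.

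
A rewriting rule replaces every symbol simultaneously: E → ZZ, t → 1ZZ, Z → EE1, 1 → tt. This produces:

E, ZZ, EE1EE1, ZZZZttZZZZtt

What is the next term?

EE1EE1EE1EE11ZZ1ZZEE1EE1EE1EE11ZZ1ZZ

Apply φ to ZZZZttZZZZtt symbol by symbol: Z→EE1, Z→EE1, Z→EE1, Z→EE1, t→1ZZ, t→1ZZ, Z→EE1, Z→EE1, Z→EE1, Z→EE1, t→1ZZ, t→1ZZ; joined: EE1 EE1 EE1 EE1 1ZZ 1ZZ EE1 EE1 EE1 EE1 1ZZ 1ZZ.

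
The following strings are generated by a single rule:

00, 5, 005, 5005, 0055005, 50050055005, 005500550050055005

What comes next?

50050055005005500550050055005

Each term (from the third on) is the two preceding terms concatenated in order: term 3 = 00·5 = 005.
So term 8 is 50050055005·005500550050055005.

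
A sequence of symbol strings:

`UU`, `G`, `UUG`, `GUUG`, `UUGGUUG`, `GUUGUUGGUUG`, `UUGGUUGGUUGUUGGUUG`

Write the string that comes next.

GUUGUUGGUUGUUGGUUGGUUGUUGGUUG

Each term (from the third on) is the two preceding terms concatenated in order: term 3 = UU·G = UUG.
The next term joins GUUGUUGGUUG and UUGGUUGGUUGUUGGUUG.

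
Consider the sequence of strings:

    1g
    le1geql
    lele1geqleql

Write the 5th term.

lelelele1geqleqleqleql

Each term wraps the previous one in le on the left and eql on the right.
From lele1geqleql, 2 further steps: lele1geqleql → lelele1geqleqleql → (answer).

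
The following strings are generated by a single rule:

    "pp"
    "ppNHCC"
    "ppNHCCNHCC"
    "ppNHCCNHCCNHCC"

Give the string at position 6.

ppNHCCNHCCNHCCNHCCNHCC

Each term is the previous one with NHCC appended.
From ppNHCCNHCCNHCC, 2 further steps: ppNHCCNHCCNHCC → ppNHCCNHCCNHCCNHCC → (answer).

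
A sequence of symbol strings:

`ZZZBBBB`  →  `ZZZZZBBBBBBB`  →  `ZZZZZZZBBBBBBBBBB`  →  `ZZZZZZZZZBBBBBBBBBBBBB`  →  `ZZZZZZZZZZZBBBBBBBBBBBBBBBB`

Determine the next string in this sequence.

ZZZZZZZZZZZZZBBBBBBBBBBBBBBBBBBB

Term n consists of 2n+1 Z's, followed by 3n+1 B's (n = 1, 2, …).
Setting n = 6 gives 13, 19 characters in each block.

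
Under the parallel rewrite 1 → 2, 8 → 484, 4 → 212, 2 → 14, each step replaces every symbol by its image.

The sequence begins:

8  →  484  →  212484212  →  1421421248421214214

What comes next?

Rewriting the 19 symbols of 1421421248421214214 one by one yields 2 212 14 2 212 14 2 14 212 484 212 14 2 14 2 212 14 2 212; concatenated:

221214221214214212484212142142212142212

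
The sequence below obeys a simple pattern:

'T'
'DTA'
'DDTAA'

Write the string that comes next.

Every step adds D to the front and A to the end of the previous string.
One more step from DDTAA gives the answer.

DDDTAAA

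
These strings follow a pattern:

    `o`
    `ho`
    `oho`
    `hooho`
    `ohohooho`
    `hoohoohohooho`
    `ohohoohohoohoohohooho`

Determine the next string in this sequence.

hoohoohohoohoohohoohohoohoohohooho

Each term (from the third on) is the two preceding terms concatenated in order: term 3 = o·ho = oho.
The next term joins hoohoohohooho and ohohoohohoohoohohooho.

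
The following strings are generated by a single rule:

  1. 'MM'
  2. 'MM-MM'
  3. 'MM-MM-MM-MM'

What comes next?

Every step duplicates the string with '-' between the halves.
So the next term is two copies of MM-MM-MM-MM with '-' between the halves.

MM-MM-MM-MM-MM-MM-MM-MM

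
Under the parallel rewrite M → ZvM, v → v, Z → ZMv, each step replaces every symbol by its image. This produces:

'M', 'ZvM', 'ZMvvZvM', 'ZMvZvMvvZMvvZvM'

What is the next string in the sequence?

Rewriting the 15 symbols of ZMvZvMvvZMvvZvM one by one yields ZMv ZvM v ZMv v ZvM v v ZMv ZvM v v ZMv v ZvM; concatenated:

ZMvZvMvZMvvZvMvvZMvZvMvvZMvvZvM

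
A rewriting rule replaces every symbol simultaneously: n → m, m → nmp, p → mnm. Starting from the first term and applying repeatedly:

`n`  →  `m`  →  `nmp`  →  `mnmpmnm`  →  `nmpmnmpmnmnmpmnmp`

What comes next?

mnmpmnmnmpmnmpmnmnmpmnmpmnmpmnmnmpmnmpmnm

φ(nmpmnmpmnmnmpmnmp) expands symbol-by-symbol to m nmp mnm nmp m nmp mnm nmp m nmp m nmp mnm nmp m nmp mnm; joining the 17 pieces gives the next term.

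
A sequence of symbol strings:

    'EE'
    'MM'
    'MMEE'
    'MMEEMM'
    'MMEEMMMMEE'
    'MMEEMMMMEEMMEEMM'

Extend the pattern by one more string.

MMEEMMMMEEMMEEMMMMEEMMMMEE

From term 3 onward, concatenate the last term with the second-to-last: MM·EE = MMEE, MMEE·MM = MMEEMM, …
Continuing: MMEEMMMMEEMMEEMM · MMEEMMMMEE gives term 7.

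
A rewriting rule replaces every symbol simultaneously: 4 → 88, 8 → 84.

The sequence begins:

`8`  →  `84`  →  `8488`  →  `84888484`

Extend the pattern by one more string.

8488848484888488

Apply φ to 84888484 symbol by symbol: 8→84, 4→88, 8→84, 8→84, 8→84, 4→88, 8→84, 4→88; joined: 84 88 84 84 84 88 84 88.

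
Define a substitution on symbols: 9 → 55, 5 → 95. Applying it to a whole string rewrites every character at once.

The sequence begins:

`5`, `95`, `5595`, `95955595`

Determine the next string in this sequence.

5595559595955595

Apply φ to 95955595 symbol by symbol: 9→55, 5→95, 9→55, 5→95, 5→95, 5→95, 9→55, 5→95; joined: 55 95 55 95 95 95 55 95.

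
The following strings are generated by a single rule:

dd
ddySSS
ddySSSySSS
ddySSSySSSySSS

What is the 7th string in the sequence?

ddySSSySSSySSSySSSySSSySSS

Each term is the previous one with ySSS appended.
From ddySSSySSSySSS, 3 further steps: ddySSSySSSySSS → ddySSSySSSySSSySSS → ddySSSySSSySSSySSSySSS → (answer).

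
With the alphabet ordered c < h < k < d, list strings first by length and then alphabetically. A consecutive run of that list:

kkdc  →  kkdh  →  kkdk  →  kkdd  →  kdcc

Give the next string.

Find the rightmost character of kdcc below d, bump it to the next letter, and reset everything to its right to c.

kdch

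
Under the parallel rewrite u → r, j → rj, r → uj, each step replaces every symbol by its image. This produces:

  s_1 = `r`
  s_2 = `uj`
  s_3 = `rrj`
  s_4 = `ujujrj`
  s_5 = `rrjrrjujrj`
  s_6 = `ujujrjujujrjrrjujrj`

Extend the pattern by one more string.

Rewriting the 19 symbols of ujujrjujujrjrrjujrj one by one yields r rj r rj uj rj r rj r rj uj rj uj uj rj r rj uj rj; concatenated:

rrjrrjujrjrrjrrjujrjujujrjrrjujrj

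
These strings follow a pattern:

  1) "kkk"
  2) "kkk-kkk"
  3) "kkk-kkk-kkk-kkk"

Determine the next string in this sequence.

Every step duplicates the string with '-' between the halves.
One more doubling of kkk-kkk-kkk-kkk gives the answer.

kkk-kkk-kkk-kkk-kkk-kkk-kkk-kkk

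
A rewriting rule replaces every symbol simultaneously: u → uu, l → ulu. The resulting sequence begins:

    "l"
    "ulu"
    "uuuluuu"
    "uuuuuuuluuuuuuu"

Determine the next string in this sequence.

Applying the rule to each of the 15 symbols of uuuuuuuluuuuuuu gives the pieces uu uu uu uu uu uu uu ulu uu uu uu uu uu uu uu, which concatenate to the answer.

uuuuuuuuuuuuuuuluuuuuuuuuuuuuuu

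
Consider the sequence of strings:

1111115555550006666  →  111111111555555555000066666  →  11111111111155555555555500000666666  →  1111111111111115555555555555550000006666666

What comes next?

111111111111111111555555555555555555000000066666666

The n-th term is 3n 1's then 3n 5's then n+1 0's then n+2 6's, where the shown terms are n = 2, 3, 4, 5.
Setting n = 6 gives 18, 18, 7, 8 characters in each block.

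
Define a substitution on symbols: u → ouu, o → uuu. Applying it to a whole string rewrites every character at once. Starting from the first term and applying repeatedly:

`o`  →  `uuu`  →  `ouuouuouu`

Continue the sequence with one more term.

uuuouuouuuuuouuouuuuuouuouu

Rewriting each symbol of ouuouuouu: o→uuu, u→ouu, u→ouu, o→uuu, u→ouu, u→ouu, o→uuu, u→ouu, u→ouu, which concatenates to uuu ouu ouu uuu ouu ouu uuu ouu ouu.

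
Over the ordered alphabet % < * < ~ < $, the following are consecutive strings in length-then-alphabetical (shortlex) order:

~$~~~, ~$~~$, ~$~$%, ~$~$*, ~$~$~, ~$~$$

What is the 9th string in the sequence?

Stepping forward 3 times from ~$~$$: ~$~$$ → ~$$%% → ~$$%*, then the target.

~$$%~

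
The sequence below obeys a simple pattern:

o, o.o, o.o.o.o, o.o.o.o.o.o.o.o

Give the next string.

Each string is two copies of the previous one joined by '.'.
Doubling o.o.o.o.o.o.o.o with '.' between the halves:

o.o.o.o.o.o.o.o.o.o.o.o.o.o.o.o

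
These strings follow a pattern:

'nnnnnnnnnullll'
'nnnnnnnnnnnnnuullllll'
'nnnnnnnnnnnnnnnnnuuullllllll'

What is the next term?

nnnnnnnnnnnnnnnnnnnnnuuuullllllllll

Each string has the form n^{4n+1} u^{n-1} l^{2n}, where the shown terms are n = 2, 3, 4.
At n = 5 the blocks have lengths 21, 4, 10.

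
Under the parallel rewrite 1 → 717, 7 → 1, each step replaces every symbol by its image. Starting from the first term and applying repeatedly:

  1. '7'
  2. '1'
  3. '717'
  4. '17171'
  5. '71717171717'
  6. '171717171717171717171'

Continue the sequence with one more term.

Rewriting the 21 symbols of 171717171717171717171 one by one yields 717 1 717 1 717 1 717 1 717 1 717 1 717 1 717 1 717 1 717 1 717; concatenated:

7171717171717171717171717171717171717171717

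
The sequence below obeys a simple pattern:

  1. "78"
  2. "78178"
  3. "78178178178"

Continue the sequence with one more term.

s(k+1) = s(k)·1·s(k) — each term doubles the last with '1' between the halves.
One more doubling of 78178178178 gives the answer.

78178178178178178178178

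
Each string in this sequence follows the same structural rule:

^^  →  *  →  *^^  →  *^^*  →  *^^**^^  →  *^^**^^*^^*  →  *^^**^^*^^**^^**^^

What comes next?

This is a Fibonacci-style word recurrence s(k) = s(k−1)·s(k−2): e.g. *·^^ = *^^.
So term 8 is *^^**^^*^^**^^**^^·*^^**^^*^^*.

*^^**^^*^^**^^**^^*^^**^^*^^*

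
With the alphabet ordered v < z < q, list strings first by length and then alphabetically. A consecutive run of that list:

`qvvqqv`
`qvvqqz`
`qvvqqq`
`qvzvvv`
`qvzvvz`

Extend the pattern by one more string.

Find the rightmost character of qvzvvz below q, bump it to the next letter, and reset everything to its right to v.

qvzvvq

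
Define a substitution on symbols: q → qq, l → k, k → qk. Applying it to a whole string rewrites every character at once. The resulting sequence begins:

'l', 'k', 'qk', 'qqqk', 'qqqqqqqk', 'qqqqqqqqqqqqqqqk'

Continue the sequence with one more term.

Rewriting the 16 symbols of qqqqqqqqqqqqqqqk one by one yields qq qq qq qq qq qq qq qq qq qq qq qq qq qq qq qk; concatenated:

qqqqqqqqqqqqqqqqqqqqqqqqqqqqqqqk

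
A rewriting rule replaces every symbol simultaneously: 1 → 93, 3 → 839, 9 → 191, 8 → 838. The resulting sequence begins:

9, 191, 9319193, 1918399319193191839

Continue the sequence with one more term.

Replace each of the 19 characters of 1918399319193191839 in place — 93 191 93 838 839 191 191 839 93 191 93 191 839 93 191 93 838 839 191 — and concatenate.

931919383883919119183993191931918399319193838839191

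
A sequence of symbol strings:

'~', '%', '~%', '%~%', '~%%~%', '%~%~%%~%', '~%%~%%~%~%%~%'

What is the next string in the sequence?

%~%~%%~%~%%~%%~%~%%~%

From term 3 onward, concatenate the second-to-last term with the last: ~·% = ~%, %·~% = %~%, …
Continuing: %~%~%%~% · ~%%~%%~%~%%~% gives term 8.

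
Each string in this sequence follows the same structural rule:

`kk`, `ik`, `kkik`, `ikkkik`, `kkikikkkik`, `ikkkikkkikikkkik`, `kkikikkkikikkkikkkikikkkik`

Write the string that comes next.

ikkkikkkikikkkikkkikikkkikikkkikkkikikkkik

From term 3 onward, concatenate the second-to-last term with the last: kk·ik = kkik, ik·kkik = ikkkik, …
Continuing: ikkkikkkikikkkik · kkikikkkikikkkikkkikikkkik gives term 8.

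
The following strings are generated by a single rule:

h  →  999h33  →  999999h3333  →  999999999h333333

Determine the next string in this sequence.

Each term wraps the previous one in 999 on the left and 33 on the right.
Applying this once more to 999999999h333333:

999999999999h33333333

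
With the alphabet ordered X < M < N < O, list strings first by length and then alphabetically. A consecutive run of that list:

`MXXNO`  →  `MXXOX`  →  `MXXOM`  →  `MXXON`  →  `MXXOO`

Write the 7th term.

Continuing the enumeration 2 steps past MXXOO: MXXOO → MXMXX → (answer).

MXMXM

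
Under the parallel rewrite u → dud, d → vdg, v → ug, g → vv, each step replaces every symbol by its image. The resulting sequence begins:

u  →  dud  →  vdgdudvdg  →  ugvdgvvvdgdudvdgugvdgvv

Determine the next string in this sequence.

Rewriting the 23 symbols of ugvdgvvvdgdudvdgugvdgvv one by one yields dud vv ug vdg vv ug ug ug vdg vv vdg dud vdg ug vdg vv dud vv ug vdg vv ug ug; concatenated:

dudvvugvdgvvugugugvdgvvvdgdudvdgugvdgvvdudvvugvdgvvugug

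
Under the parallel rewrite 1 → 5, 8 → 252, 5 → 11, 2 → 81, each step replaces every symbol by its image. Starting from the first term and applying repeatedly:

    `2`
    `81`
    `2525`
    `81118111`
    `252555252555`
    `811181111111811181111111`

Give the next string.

25255525255555552525552525555555

φ(811181111111811181111111) expands symbol-by-symbol to 252 5 5 5 252 5 5 5 5 5 5 5 252 5 5 5 252 5 5 5 5 5 5 5; joining the 24 pieces gives the next term.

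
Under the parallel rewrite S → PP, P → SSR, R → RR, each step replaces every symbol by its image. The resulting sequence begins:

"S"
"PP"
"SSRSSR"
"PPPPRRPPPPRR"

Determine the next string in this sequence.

SSRSSRSSRSSRRRRRSSRSSRSSRSSRRRRR

Expanding PPPPRRPPPPRR: P→SSR, P→SSR, P→SSR, P→SSR, R→RR, R→RR, P→SSR, P→SSR, P→SSR, P→SSR, R→RR, R→RR. Concatenated: SSR SSR SSR SSR RR RR SSR SSR SSR SSR RR RR.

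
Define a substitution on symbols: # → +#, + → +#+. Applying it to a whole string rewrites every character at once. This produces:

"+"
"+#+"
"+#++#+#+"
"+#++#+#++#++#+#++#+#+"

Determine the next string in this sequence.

+#++#+#++#++#+#++#+#++#++#+#++#++#+#++#+#++#++#+#++#+#+

Applying the rule to each of the 21 symbols of +#++#+#++#++#+#++#+#+ gives the pieces +#+ +# +#+ +#+ +# +#+ +# +#+ +#+ +# +#+ +#+ +# +#+ +# +#+ +#+ +# +#+ +# +#+, which concatenate to the answer.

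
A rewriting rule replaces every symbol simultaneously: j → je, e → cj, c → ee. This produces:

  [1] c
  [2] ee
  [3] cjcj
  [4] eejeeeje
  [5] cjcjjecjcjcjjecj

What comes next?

eejeeejejecjeejeeejeeejejecjeeje

φ(cjcjjecjcjcjjecj) expands symbol-by-symbol to ee je ee je je cj ee je ee je ee je je cj ee je; joining the 16 pieces gives the next term.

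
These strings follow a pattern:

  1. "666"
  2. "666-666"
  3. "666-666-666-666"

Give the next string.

Every step duplicates the string with '-' between the halves.
So the next term is two copies of 666-666-666-666 with '-' between the halves.

666-666-666-666-666-666-666-666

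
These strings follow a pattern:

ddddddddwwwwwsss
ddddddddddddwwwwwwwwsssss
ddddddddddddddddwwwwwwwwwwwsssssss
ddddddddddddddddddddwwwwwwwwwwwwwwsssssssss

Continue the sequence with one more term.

ddddddddddddddddddddddddwwwwwwwwwwwwwwwwwsssssssssss

Each string has the form d^{4n} w^{3n-1} s^{2n-1}, where the shown terms are n = 2, 3, 4, 5.
For the next term, n = 6, so the run lengths are 24, 17, 11.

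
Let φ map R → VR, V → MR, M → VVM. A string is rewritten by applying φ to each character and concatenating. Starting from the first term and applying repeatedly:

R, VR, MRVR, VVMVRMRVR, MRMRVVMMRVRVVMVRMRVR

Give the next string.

VVMVRVVMVRMRMRVVMVVMVRMRVRMRMRVVMMRVRVVMVRMRVR

Replace each of the 20 characters of MRMRVVMMRVRVVMVRMRVR in place — VVM VR VVM VR MR MR VVM VVM VR MR VR MR MR VVM MR VR VVM VR MR VR — and concatenate.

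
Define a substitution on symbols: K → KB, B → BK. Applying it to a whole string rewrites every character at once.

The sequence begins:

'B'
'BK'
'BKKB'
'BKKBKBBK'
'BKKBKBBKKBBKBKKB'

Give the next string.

Replace each of the 16 characters of BKKBKBBKKBBKBKKB in place — BK KB KB BK KB BK BK KB KB BK BK KB BK KB KB BK — and concatenate.

BKKBKBBKKBBKBKKBKBBKBKKBBKKBKBBK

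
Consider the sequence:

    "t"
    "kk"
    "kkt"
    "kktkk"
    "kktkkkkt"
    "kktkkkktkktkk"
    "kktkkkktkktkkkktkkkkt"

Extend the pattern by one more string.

kktkkkktkktkkkktkkkktkktkkkktkktkk

This is a Fibonacci-style word recurrence s(k) = s(k−1)·s(k−2): e.g. kk·t = kkt.
So term 8 is kktkkkktkktkkkktkkkkt·kktkkkktkktkk.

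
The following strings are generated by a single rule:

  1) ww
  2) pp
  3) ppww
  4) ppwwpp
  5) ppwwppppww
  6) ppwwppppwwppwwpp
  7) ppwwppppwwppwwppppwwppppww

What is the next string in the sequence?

From term 3 onward, concatenate the last term with the second-to-last: pp·ww = ppww, ppww·pp = ppwwpp, …
So term 8 is ppwwppppwwppwwppppwwppppww·ppwwppppwwppwwpp.

ppwwppppwwppwwppppwwppppwwppwwppppwwppwwpp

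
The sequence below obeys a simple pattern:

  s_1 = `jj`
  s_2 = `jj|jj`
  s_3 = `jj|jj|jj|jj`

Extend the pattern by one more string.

s(k+1) = s(k)·|·s(k) — each term doubles the last with '|' between the halves.
One more doubling of jj|jj|jj|jj gives the answer.

jj|jj|jj|jj|jj|jj|jj|jj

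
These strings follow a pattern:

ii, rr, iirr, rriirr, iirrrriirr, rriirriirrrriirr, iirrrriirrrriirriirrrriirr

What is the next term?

From term 3 onward, concatenate the second-to-last term with the last: ii·rr = iirr, rr·iirr = rriirr, …
So term 8 is rriirriirrrriirr·iirrrriirrrriirriirrrriirr.

rriirriirrrriirriirrrriirrrriirriirrrriirr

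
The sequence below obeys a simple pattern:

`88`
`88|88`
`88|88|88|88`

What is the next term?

88|88|88|88|88|88|88|88

s(k+1) = s(k)·|·s(k) — each term doubles the last with '|' between the halves.
One more doubling of 88|88|88|88 gives the answer.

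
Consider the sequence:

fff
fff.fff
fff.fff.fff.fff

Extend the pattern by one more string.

s(k+1) = s(k)·.·s(k) — each term doubles the last with '.' between the halves.
Doubling fff.fff.fff.fff with '.' between the halves:

fff.fff.fff.fff.fff.fff.fff.fff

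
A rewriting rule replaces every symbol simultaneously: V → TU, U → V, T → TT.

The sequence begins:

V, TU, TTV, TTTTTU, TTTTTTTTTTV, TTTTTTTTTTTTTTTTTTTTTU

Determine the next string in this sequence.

φ(TTTTTTTTTTTTTTTTTTTTTU) expands symbol-by-symbol to TT TT TT TT TT TT TT TT TT TT TT TT TT TT TT TT TT TT TT TT TT V; joining the 22 pieces gives the next term.

TTTTTTTTTTTTTTTTTTTTTTTTTTTTTTTTTTTTTTTTTTV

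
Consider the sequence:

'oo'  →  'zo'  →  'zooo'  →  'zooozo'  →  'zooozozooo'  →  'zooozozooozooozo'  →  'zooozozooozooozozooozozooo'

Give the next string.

From term 3 onward, concatenate the last term with the second-to-last: zo·oo = zooo, zooo·zo = zooozo, …
So term 8 is zooozozooozooozozooozozooo·zooozozooozooozo.

zooozozooozooozozooozozooozooozozooozooozo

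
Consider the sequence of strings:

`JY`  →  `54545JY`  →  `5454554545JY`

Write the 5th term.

Every step adds 54545 at the front: s(k+1) = 54545·s(k).
From 5454554545JY, 2 further steps: 5454554545JY → 545455454554545JY → (answer).

54545545455454554545JY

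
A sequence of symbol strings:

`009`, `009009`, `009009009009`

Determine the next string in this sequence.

009009009009009009009009

s(k+1) = s(k)·s(k) — each term doubles the last.
One more doubling of 009009009009 gives the answer.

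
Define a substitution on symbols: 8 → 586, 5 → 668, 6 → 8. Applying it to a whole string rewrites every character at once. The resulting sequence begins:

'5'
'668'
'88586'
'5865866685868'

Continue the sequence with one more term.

66858686685868885866685868586

φ(5865866685868) expands symbol-by-symbol to 668 586 8 668 586 8 8 8 586 668 586 8 586; joining the 13 pieces gives the next term.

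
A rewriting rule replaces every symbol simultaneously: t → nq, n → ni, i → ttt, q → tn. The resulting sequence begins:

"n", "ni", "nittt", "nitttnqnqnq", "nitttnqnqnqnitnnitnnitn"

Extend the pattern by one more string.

Rewriting the 23 symbols of nitttnqnqnqnitnnitnnitn one by one yields ni ttt nq nq nq ni tn ni tn ni tn ni ttt nq ni ni ttt nq ni ni ttt nq ni; concatenated:

nitttnqnqnqnitnnitnnitnnitttnqninitttnqninitttnqni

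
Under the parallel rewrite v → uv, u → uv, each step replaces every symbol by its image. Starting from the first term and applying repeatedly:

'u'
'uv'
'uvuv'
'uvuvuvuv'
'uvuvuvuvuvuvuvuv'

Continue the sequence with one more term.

Applying the rule to each of the 16 symbols of uvuvuvuvuvuvuvuv gives the pieces uv uv uv uv uv uv uv uv uv uv uv uv uv uv uv uv, which concatenate to the answer.

uvuvuvuvuvuvuvuvuvuvuvuvuvuvuvuv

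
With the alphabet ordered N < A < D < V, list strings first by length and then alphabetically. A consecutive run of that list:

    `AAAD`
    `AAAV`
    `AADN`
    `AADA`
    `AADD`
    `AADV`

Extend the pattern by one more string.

Find the rightmost character of AADV below V, bump it to the next letter, and reset everything to its right to N.

AAVN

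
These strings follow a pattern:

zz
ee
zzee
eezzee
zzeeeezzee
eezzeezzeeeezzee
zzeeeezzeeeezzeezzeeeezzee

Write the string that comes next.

This is a Fibonacci-style word recurrence s(k) = s(k−2)·s(k−1): e.g. zz·ee = zzee.
The next term joins eezzeezzeeeezzee and zzeeeezzeeeezzeezzeeeezzee.

eezzeezzeeeezzeezzeeeezzeeeezzeezzeeeezzee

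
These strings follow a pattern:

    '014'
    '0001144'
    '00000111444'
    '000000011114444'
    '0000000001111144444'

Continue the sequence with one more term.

00000000000111111444444

Each string has the form 0^{2n-1} 1^{n} 4^{n} (n = 1, 2, …).
At n = 6 the blocks have lengths 11, 6, 6.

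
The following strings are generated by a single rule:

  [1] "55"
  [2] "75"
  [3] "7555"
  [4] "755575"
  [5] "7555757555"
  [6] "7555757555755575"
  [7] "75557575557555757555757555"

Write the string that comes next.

755575755575557575557575557555757555755575

Each term (from the third on) is the previous term followed by the one before it: term 3 = 75·55 = 7555.
The next term joins 75557575557555757555757555 and 7555757555755575.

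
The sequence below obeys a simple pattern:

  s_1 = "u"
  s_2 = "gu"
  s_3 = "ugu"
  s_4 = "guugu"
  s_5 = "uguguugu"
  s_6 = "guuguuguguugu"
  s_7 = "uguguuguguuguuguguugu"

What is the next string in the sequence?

Each term (from the third on) is the two preceding terms concatenated in order: term 3 = u·gu = ugu.
The next term joins guuguuguguugu and uguguuguguuguuguguugu.

guuguuguguuguuguguuguguuguuguguugu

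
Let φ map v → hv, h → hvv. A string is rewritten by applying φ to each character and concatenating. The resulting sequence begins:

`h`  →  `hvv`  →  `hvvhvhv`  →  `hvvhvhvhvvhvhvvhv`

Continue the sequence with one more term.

φ(hvvhvhvhvvhvhvvhv) expands symbol-by-symbol to hvv hv hv hvv hv hvv hv hvv hv hv hvv hv hvv hv hv hvv hv; joining the 17 pieces gives the next term.

hvvhvhvhvvhvhvvhvhvvhvhvhvvhvhvvhvhvhvvhv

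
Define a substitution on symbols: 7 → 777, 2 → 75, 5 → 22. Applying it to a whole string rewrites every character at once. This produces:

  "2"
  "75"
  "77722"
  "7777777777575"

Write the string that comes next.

φ(7777777777575) expands symbol-by-symbol to 777 777 777 777 777 777 777 777 777 777 22 777 22; joining the 13 pieces gives the next term.

7777777777777777777777777777772277722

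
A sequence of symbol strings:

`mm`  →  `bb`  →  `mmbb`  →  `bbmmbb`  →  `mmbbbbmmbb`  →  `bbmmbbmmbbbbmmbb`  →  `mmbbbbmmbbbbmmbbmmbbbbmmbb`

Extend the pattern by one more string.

Each term (from the third on) is the two preceding terms concatenated in order: term 3 = mm·bb = mmbb.
The next term joins bbmmbbmmbbbbmmbb and mmbbbbmmbbbbmmbbmmbbbbmmbb.

bbmmbbmmbbbbmmbbmmbbbbmmbbbbmmbbmmbbbbmmbb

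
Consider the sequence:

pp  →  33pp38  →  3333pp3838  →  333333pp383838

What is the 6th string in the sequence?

3333333333pp3838383838

Each term wraps the previous one in 33 on the left and 38 on the right.
From 333333pp383838, 2 further steps: 333333pp383838 → 33333333pp38383838 → (answer).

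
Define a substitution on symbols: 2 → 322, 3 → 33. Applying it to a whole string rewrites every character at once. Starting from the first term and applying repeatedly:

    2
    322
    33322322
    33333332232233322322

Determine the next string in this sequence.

333333333333333223223332232233333332232233322322

φ(33333332232233322322) expands symbol-by-symbol to 33 33 33 33 33 33 33 322 322 33 322 322 33 33 33 322 322 33 322 322; joining the 20 pieces gives the next term.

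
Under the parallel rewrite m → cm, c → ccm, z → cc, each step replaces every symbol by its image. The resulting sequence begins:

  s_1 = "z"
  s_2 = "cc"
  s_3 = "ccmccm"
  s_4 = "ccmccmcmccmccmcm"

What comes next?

Rewriting the 16 symbols of ccmccmcmccmccmcm one by one yields ccm ccm cm ccm ccm cm ccm cm ccm ccm cm ccm ccm cm ccm cm; concatenated:

ccmccmcmccmccmcmccmcmccmccmcmccmccmcmccmcm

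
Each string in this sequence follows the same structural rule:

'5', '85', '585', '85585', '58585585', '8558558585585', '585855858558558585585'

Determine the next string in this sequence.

This is a Fibonacci-style word recurrence s(k) = s(k−2)·s(k−1): e.g. 5·85 = 585.
Continuing: 8558558585585 · 585855858558558585585 gives term 8.

8558558585585585855858558558585585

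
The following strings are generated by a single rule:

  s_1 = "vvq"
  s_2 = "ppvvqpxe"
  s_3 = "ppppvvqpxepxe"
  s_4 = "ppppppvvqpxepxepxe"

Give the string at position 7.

ppppppppppppvvqpxepxepxepxepxepxe

Every step adds pp to the front and pxe to the end of the previous string.
From ppppppvvqpxepxepxe, 3 further steps: ppppppvvqpxepxepxe → ppppppppvvqpxepxepxepxe → ppppppppppvvqpxepxepxepxepxe → (answer).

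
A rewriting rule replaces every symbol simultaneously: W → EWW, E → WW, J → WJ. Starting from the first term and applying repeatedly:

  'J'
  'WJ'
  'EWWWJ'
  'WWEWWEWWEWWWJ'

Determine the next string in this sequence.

EWWEWWWWEWWEWWWWEWWEWWWWEWWEWWEWWWJ

φ(WWEWWEWWEWWWJ) expands symbol-by-symbol to EWW EWW WW EWW EWW WW EWW EWW WW EWW EWW EWW WJ; joining the 13 pieces gives the next term.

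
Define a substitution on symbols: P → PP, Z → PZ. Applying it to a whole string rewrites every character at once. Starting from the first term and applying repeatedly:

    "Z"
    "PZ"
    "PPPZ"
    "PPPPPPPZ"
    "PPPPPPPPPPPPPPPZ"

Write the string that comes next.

PPPPPPPPPPPPPPPPPPPPPPPPPPPPPPPZ

Replace each of the 16 characters of PPPPPPPPPPPPPPPZ in place — PP PP PP PP PP PP PP PP PP PP PP PP PP PP PP PZ — and concatenate.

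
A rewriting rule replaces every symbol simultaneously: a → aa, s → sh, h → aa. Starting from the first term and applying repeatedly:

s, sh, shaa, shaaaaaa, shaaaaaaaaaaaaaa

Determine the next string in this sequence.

φ(shaaaaaaaaaaaaaa) expands symbol-by-symbol to sh aa aa aa aa aa aa aa aa aa aa aa aa aa aa aa; joining the 16 pieces gives the next term.

shaaaaaaaaaaaaaaaaaaaaaaaaaaaaaa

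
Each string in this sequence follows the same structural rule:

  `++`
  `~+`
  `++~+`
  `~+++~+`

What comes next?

From term 3 onward, concatenate the second-to-last term with the last: ++·~+ = ++~+, ~+·++~+ = ~+++~+, …
The next term joins ++~+ and ~+++~+.

++~+~+++~+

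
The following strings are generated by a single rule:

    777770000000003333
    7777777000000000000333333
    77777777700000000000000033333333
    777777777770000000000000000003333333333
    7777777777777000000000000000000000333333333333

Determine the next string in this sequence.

Reading off run lengths: 7 runs 5, 7, 9, 11, 13; 0 runs 9, 12, 15, 18, 21; 3 runs 4, 6, 8, 10, 12 — each is linear in n, where the shown terms are n = 2, 3, 4, 5, 6.
For the next term, n = 7, so the run lengths are 15, 24, 14.

77777777777777700000000000000000000000033333333333333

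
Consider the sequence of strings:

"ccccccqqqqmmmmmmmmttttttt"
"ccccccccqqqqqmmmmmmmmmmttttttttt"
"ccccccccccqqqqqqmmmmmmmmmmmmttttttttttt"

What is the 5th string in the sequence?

Each string has the form c^{2n} q^{n+1} m^{2n+2} t^{2n+1}, where the shown terms are n = 3, 4, 5.
Setting n = 7 gives 14, 8, 16, 15 characters in each block.

ccccccccccccccqqqqqqqqmmmmmmmmmmmmmmmmttttttttttttttt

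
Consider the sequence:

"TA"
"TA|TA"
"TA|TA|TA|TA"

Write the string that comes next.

Every step duplicates the string with '|' between the halves.
Doubling TA|TA|TA|TA with '|' between the halves:

TA|TA|TA|TA|TA|TA|TA|TA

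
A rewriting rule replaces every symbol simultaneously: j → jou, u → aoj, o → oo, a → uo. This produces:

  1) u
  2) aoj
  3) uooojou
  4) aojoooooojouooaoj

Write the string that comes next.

uooojouoooooooooooojouooaojoooouooojou

φ(aojoooooojouooaoj) expands symbol-by-symbol to uo oo jou oo oo oo oo oo oo jou oo aoj oo oo uo oo jou; joining the 17 pieces gives the next term.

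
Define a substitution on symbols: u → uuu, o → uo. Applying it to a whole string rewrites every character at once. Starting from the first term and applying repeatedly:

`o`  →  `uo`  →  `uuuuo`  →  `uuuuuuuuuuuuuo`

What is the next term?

Replace each of the 14 characters of uuuuuuuuuuuuuo in place — uuu uuu uuu uuu uuu uuu uuu uuu uuu uuu uuu uuu uuu uo — and concatenate.

uuuuuuuuuuuuuuuuuuuuuuuuuuuuuuuuuuuuuuuuo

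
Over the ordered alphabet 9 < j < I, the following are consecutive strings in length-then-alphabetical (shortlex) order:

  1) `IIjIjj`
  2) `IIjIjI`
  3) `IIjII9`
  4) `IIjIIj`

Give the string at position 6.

Advancing 2 positions from IIjIIj through IIjIIj → IIjIII reaches term 6.

III999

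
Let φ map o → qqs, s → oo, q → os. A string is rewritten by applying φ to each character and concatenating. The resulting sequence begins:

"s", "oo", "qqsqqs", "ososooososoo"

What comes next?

Expanding ososooososoo: o→qqs, s→oo, o→qqs, s→oo, o→qqs, o→qqs, o→qqs, s→oo, o→qqs, s→oo, o→qqs, o→qqs. Concatenated: qqs oo qqs oo qqs qqs qqs oo qqs oo qqs qqs.

qqsooqqsooqqsqqsqqsooqqsooqqsqqs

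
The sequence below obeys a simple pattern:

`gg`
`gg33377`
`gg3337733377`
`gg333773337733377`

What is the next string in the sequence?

gg33377333773337733377

Every step adds 33377 to the end: s(k+1) = s(k)·33377.
So the next term is gg333773337733377·33377.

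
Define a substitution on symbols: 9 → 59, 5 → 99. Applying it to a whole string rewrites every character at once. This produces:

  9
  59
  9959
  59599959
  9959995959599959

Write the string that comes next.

59599959595999599959995959599959

Replace each of the 16 characters of 9959995959599959 in place — 59 59 99 59 59 59 99 59 99 59 99 59 59 59 99 59 — and concatenate.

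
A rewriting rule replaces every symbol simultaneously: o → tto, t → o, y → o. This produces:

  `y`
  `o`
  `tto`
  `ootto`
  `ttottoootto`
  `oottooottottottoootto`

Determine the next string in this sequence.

Rewriting the 21 symbols of oottooottottottoootto one by one yields tto tto o o tto tto tto o o tto o o tto o o tto tto tto o o tto; concatenated:

ttottooottottottooottooottooottottottoootto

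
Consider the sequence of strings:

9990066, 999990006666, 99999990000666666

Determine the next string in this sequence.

9999999990000066666666

Term n consists of 2n+1 9's, followed by n+1 0's, followed by 2n 6's (n = 1, 2, …).
Setting n = 4 gives 9, 5, 8 characters in each block.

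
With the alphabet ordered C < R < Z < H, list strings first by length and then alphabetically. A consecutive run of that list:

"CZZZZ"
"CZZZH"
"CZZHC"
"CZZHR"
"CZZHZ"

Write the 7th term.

CZHCC

Advancing 2 positions from CZZHZ through CZZHZ → CZZHH reaches term 7.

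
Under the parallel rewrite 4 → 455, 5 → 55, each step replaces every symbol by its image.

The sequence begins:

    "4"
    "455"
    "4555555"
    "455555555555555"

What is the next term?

4555555555555555555555555555555

Replace each of the 15 characters of 455555555555555 in place — 455 55 55 55 55 55 55 55 55 55 55 55 55 55 55 — and concatenate.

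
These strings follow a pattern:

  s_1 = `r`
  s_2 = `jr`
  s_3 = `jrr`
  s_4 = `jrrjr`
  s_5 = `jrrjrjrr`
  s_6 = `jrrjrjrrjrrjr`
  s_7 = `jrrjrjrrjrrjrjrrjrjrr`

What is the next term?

From term 3 onward, concatenate the last term with the second-to-last: jr·r = jrr, jrr·jr = jrrjr, …
So term 8 is jrrjrjrrjrrjrjrrjrjrr·jrrjrjrrjrrjr.

jrrjrjrrjrrjrjrrjrjrrjrrjrjrrjrrjr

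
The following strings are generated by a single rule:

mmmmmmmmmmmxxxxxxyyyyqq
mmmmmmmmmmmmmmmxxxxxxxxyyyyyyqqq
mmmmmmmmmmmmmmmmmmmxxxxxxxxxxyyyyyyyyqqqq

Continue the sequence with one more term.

mmmmmmmmmmmmmmmmmmmmmmmxxxxxxxxxxxxyyyyyyyyyyqqqqq

Term n consists of 4n+3 m's, followed by 2n+2 x's, followed by 2n y's, followed by n q's, where the shown terms are n = 2, 3, 4.
At n = 5 the blocks have lengths 23, 12, 10, 5.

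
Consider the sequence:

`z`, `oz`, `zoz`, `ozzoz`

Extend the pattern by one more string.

zozozzoz

Each term (from the third on) is the two preceding terms concatenated in order: term 3 = z·oz = zoz.
The next term joins zoz and ozzoz.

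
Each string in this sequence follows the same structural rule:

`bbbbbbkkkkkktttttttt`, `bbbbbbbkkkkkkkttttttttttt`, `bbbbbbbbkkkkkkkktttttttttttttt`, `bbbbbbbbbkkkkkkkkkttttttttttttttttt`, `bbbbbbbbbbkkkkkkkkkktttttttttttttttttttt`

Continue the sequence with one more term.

Term n consists of n+3 b's, followed by n+3 k's, followed by 3n-1 t's, where the shown terms are n = 3, 4, 5, 6, 7.
For the next term, n = 8, so the run lengths are 11, 11, 23.

bbbbbbbbbbbkkkkkkkkkkkttttttttttttttttttttttt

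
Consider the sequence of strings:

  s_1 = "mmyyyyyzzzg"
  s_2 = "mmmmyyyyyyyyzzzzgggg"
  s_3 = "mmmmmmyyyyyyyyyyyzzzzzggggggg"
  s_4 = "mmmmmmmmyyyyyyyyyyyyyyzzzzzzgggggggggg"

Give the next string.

The n-th term is 2n m's then 3n+2 y's then n+2 z's then 3n-2 g's (n = 1, 2, …).
At n = 5 the blocks have lengths 10, 17, 7, 13.

mmmmmmmmmmyyyyyyyyyyyyyyyyyzzzzzzzggggggggggggg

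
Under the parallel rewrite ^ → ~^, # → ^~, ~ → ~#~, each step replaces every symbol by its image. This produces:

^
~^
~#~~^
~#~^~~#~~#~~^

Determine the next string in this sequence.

~#~^~~#~~^~#~~#~^~~#~~#~^~~#~~#~~^

Applying the rule to each of the 13 symbols of ~#~^~~#~~#~~^ gives the pieces ~#~ ^~ ~#~ ~^ ~#~ ~#~ ^~ ~#~ ~#~ ^~ ~#~ ~#~ ~^, which concatenate to the answer.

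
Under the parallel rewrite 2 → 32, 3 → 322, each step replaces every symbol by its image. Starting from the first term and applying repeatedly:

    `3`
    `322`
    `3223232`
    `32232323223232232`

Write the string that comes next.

φ(32232323223232232) expands symbol-by-symbol to 322 32 32 322 32 322 32 322 32 32 322 32 322 32 32 322 32; joining the 17 pieces gives the next term.

32232323223232232322323232232322323232232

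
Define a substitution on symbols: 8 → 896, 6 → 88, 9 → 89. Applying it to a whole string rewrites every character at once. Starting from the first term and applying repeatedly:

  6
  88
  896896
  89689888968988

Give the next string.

Rewriting the 14 symbols of 89689888968988 one by one yields 896 89 88 896 89 896 896 896 89 88 896 89 896 896; concatenated:

896898889689896896896898889689896896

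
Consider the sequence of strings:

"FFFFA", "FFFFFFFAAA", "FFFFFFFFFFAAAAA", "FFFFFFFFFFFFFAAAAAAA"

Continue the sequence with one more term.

FFFFFFFFFFFFFFFFAAAAAAAAA

Each string has the form F^{3n+1} A^{2n-1} (n = 1, 2, …).
At n = 5 the blocks have lengths 16, 9.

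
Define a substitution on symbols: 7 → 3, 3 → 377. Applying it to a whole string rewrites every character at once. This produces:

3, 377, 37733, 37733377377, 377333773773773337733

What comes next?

3773337737737733377333773337737737733377377

φ(377333773773773337733) expands symbol-by-symbol to 377 3 3 377 377 377 3 3 377 3 3 377 3 3 377 377 377 3 3 377 377; joining the 21 pieces gives the next term.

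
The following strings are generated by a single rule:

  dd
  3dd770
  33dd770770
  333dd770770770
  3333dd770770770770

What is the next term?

33333dd770770770770770

s(k+1) = 3·s(k)·770, so each term gains 3 as a prefix and 770 as a suffix.
So the next term is 3·3333dd770770770770·770.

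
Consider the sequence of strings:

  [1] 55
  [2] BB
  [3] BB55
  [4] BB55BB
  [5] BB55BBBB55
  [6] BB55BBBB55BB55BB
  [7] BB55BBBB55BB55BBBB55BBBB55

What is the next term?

BB55BBBB55BB55BBBB55BBBB55BB55BBBB55BB55BB

Each term (from the third on) is the previous term followed by the one before it: term 3 = BB·55 = BB55.
Continuing: BB55BBBB55BB55BBBB55BBBB55 · BB55BBBB55BB55BB gives term 8.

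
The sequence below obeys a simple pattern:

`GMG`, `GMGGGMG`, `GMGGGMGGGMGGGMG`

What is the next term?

GMGGGMGGGMGGGMGGGMGGGMGGGMGGGMG

Each string is two copies of the previous one joined by 'G'.
One more doubling of GMGGGMGGGMGGGMG gives the answer.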